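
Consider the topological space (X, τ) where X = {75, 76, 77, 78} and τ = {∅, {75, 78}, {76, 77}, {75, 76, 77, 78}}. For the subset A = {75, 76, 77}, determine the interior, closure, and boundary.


int(A) = {76, 77}, cl(A) = {75, 76, 77, 78}, ∂A = {75, 78}.

Closed sets in (X, τ) are complements of opens:
  closed(X, τ) = {∅, {75, 78}, {76, 77}, {75, 76, 77, 78}}.
int(A) = ⋃ {U ∈ τ : U ⊆ A}. Opens contained in A: ∅, {76, 77}.
Taking the union of these: int(A) = {76, 77}.
cl(A) = ⋂ {C closed : A ⊆ C}. Closed sets containing A: {75, 76, 77, 78}.
Intersecting these: cl(A) = {75, 76, 77, 78}.
∂A = cl(A) ∖ int(A) = {75, 76, 77, 78} ∖ {76, 77} = {75, 78}.


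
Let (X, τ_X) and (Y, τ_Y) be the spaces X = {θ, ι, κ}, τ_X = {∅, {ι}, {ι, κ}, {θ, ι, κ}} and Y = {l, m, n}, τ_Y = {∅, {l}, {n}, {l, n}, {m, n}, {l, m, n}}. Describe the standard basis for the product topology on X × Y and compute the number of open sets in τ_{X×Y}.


Basis B = {∅ × ∅, {ι} × {l}, {ι} × {n}, {ι} × {l, n}, {ι, κ} × {l}, {ι} × {m, n}, {ι, κ} × {n}, {θ, ι, κ} × {l}, {θ, ι, κ} × {n}, {ι} × {l, m, n}, {ι, κ} × {l, n}, {ι, κ} × {m, n}, {θ, ι, κ} × {l, n}, {θ, ι, κ} × {m, n}, {ι, κ} × {l, m, n}, {θ, ι, κ} × {l, m, n}}; |τ_{X×Y}| = 40.

Enumerate products U × V with U ∈ τ_X, V ∈ τ_Y (deduplicated):
  ∅ × ∅ = {} (∅)
  {ι} × {l} = {(ι,l)}
  {ι} × {n} = {(ι,n)}
  {ι} × {l, n} = {(ι,l), (ι,n)}
  {ι, κ} × {l} = {(ι,l), (κ,l)}
  {ι} × {m, n} = {(ι,m), (ι,n)}
  {ι, κ} × {n} = {(ι,n), (κ,n)}
  {θ, ι, κ} × {l} = {(θ,l), (ι,l), (κ,l)}
  {θ, ι, κ} × {n} = {(θ,n), (ι,n), (κ,n)}
  {ι} × {l, m, n} = {(ι,l), (ι,m), (ι,n)}
  {ι, κ} × {l, n} = {(ι,l), (ι,n), (κ,l), (κ,n)}
  {ι, κ} × {m, n} = {(ι,m), (ι,n), (κ,m), (κ,n)}
  {θ, ι, κ} × {l, n} = {(θ,l), (θ,n), (ι,l), (ι,n), (κ,l), (κ,n)}
  {θ, ι, κ} × {m, n} = {(θ,m), (θ,n), (ι,m), (ι,n), (κ,m), (κ,n)}
  {ι, κ} × {l, m, n} = {(ι,l), (ι,m), (ι,n), (κ,l), (κ,m), (κ,n)}
  {θ, ι, κ} × {l, m, n} = {(θ,l), (θ,m), (θ,n), (ι,l), (ι,m), (ι,n), (κ,l), (κ,m), (κ,n)}
These 16 distinct sets form the basis B.
Close under arbitrary unions to get τ_{X×Y}; counting gives |τ_{X×Y}| = 40.


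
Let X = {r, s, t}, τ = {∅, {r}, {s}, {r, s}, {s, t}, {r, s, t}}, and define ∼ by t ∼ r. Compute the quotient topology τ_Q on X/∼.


X/∼ = {[r=t], [s]}; |τ_Q| = 3.

Equivalence classes: [r=t], [s].
Quotient map π: X → X/∼ sends r ↦ [r=t], s ↦ [s], t ↦ [r=t].
For each subset V ⊆ X/∼, compute π^{-1}(V) ⊆ X and check whether π^{-1}(V) ∈ τ. V is open in τ_Q iff π^{-1}(V) ∈ τ.
  V = {}: π^{-1}(V) = ∅ ∈ τ ✓.
  V = {[r=t]}: π^{-1}(V) = {r, t} ∉ τ ✗.
  V = {[s]}: π^{-1}(V) = {s} ∈ τ ✓.
  V = {[r=t], [s]}: π^{-1}(V) = {r, s, t} ∈ τ ✓.
Open sets in the quotient: τ_Q = {{}, {[s]}, {[r=t], [s]}} (3 elements).


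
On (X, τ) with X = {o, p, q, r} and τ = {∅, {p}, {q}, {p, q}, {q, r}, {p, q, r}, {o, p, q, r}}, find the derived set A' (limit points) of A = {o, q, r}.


A' = {o, r}

For each x ∈ X, list the open sets U ∈ τ with x ∈ U, then check whether U ∩ (A ∖ {x}) ≠ ∅ for every such U.
  x = o: opens ∋ x are {o, p, q, r}; each meets A ∖ {o}, so x IS a limit point.
  x = p: open {p} ∋ x has {p} ∩ (A ∖ {p}) = ∅, so x is NOT a limit point.
  x = q: open {q} ∋ x has {q} ∩ (A ∖ {q}) = ∅, so x is NOT a limit point.
  x = r: opens ∋ x are {q, r}, {p, q, r}, {o, p, q, r}; each meets A ∖ {r}, so x IS a limit point.
Collecting: A' = {o, r}.


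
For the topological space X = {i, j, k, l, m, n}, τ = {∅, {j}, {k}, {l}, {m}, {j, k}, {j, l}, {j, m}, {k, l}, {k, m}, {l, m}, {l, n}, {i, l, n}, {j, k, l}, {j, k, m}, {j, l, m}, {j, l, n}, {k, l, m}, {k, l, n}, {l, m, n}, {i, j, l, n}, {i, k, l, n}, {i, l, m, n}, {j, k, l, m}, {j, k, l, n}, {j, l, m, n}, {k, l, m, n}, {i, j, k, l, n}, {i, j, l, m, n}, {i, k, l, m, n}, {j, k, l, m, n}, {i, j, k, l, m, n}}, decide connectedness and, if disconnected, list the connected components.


(X, τ) is disconnected; components = [{j}, {k}, {m}, {i, l, n}].

Find clopen sets (U ∈ τ with X ∖ U ∈ τ):
  U = ∅, X ∖ U = {i, j, k, l, m, n} — both open, so U is clopen.
  U = {j}, X ∖ U = {i, k, l, m, n} — both open, so U is clopen.
  U = {k}, X ∖ U = {i, j, l, m, n} — both open, so U is clopen.
  U = {m}, X ∖ U = {i, j, k, l, n} — both open, so U is clopen.
  U = {j, k}, X ∖ U = {i, l, m, n} — both open, so U is clopen.
  U = {j, m}, X ∖ U = {i, k, l, n} — both open, so U is clopen.
  U = {k, m}, X ∖ U = {i, j, l, n} — both open, so U is clopen.
  U = {i, l, n}, X ∖ U = {j, k, m} — both open, so U is clopen.
  U = {j, k, m}, X ∖ U = {i, l, n} — both open, so U is clopen.
  U = {i, j, l, n}, X ∖ U = {k, m} — both open, so U is clopen.
  U = {i, k, l, n}, X ∖ U = {j, m} — both open, so U is clopen.
  U = {i, l, m, n}, X ∖ U = {j, k} — both open, so U is clopen.
  U = {i, j, k, l, n}, X ∖ U = {m} — both open, so U is clopen.
  U = {i, j, l, m, n}, X ∖ U = {k} — both open, so U is clopen.
  U = {i, k, l, m, n}, X ∖ U = {j} — both open, so U is clopen.
  U = {i, j, k, l, m, n}, X ∖ U = ∅ — both open, so U is clopen.
Nontrivial clopen(s) exist: e.g. {i, j, k, l, n}. So (X, τ) is disconnected.
Compute connected components by grouping points that agree on all clopens:
  component: {j}
  component: {k}
  component: {m}
  component: {i, l, n}


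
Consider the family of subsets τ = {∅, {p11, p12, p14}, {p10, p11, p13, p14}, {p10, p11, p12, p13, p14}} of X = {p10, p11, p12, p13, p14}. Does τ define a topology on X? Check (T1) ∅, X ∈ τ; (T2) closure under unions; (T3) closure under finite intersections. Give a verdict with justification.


τ is NOT a topology on X.

Axiom (T1): ∅ ∈ τ? Yes; X ∈ τ? Yes.
Axiom (T2/T3): check pairwise unions and intersections of members of τ.
Counterexample for (T3): {p11, p12, p14} ∩ {p10, p11, p13, p14} = {p11, p14} ∉ τ. Therefore τ is NOT a topology.


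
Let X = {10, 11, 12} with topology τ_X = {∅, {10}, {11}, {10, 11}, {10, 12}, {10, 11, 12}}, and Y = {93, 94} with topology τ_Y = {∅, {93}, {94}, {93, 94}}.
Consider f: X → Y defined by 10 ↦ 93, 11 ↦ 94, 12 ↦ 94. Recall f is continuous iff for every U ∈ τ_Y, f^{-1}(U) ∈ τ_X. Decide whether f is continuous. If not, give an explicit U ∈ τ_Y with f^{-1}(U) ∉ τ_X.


f is NOT continuous.

Compute f^{-1}(U) for each U ∈ τ_Y:
  U = ∅: f^{-1}(U) = ∅ ∈ τ_X ✓.
  U = {93}: f^{-1}(U) = {10} ∈ τ_X ✓.
  U = {94}: f^{-1}(U) = {11, 12} ∉ τ_X ✗.
  U = {93, 94}: f^{-1}(U) = {10, 11, 12} ∈ τ_X ✓.
Found U = {94} with f^{-1}(U) = {11, 12} not in τ_X. Therefore f is NOT continuous.


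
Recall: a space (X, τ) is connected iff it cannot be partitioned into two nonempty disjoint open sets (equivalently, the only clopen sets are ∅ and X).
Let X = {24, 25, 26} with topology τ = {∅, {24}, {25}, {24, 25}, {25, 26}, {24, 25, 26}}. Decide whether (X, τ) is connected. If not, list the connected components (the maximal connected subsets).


(X, τ) is disconnected; components = [{24}, {25, 26}].

Find clopen sets (U ∈ τ with X ∖ U ∈ τ):
  U = ∅, X ∖ U = {24, 25, 26} — both open, so U is clopen.
  U = {24}, X ∖ U = {25, 26} — both open, so U is clopen.
  U = {25, 26}, X ∖ U = {24} — both open, so U is clopen.
  U = {24, 25, 26}, X ∖ U = ∅ — both open, so U is clopen.
Nontrivial clopen(s) exist: e.g. {25, 26}. So (X, τ) is disconnected.
Compute connected components by grouping points that agree on all clopens:
  component: {24}
  component: {25, 26}


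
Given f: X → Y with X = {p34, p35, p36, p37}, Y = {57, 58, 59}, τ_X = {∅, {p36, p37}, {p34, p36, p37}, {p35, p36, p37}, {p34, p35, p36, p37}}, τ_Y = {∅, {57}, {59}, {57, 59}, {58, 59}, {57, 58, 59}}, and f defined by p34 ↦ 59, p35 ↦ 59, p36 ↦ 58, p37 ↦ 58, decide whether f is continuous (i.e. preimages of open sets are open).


f is NOT continuous.

Compute f^{-1}(U) for each U ∈ τ_Y:
  U = ∅: f^{-1}(U) = ∅ ∈ τ_X ✓.
  U = {57}: f^{-1}(U) = ∅ ∈ τ_X ✓.
  U = {59}: f^{-1}(U) = {p34, p35} ∉ τ_X ✗.
  U = {57, 59}: f^{-1}(U) = {p34, p35} ∉ τ_X ✗.
  U = {58, 59}: f^{-1}(U) = {p34, p35, p36, p37} ∈ τ_X ✓.
  U = {57, 58, 59}: f^{-1}(U) = {p34, p35, p36, p37} ∈ τ_X ✓.
Found U = {59} with f^{-1}(U) = {p34, p35} not in τ_X. Therefore f is NOT continuous.


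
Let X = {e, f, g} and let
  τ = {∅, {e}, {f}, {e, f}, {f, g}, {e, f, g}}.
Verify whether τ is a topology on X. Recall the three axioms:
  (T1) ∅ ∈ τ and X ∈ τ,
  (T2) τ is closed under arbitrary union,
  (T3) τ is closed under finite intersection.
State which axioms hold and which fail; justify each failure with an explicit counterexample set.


τ IS a topology on X.

Axiom (T1): ∅ ∈ τ? Yes; X ∈ τ? Yes.
Axiom (T2/T3): check pairwise unions and intersections of members of τ.
All pairwise intersections and unions checked — each lies in τ. Therefore τ satisfies (T1), (T2), (T3): it IS a topology on X.


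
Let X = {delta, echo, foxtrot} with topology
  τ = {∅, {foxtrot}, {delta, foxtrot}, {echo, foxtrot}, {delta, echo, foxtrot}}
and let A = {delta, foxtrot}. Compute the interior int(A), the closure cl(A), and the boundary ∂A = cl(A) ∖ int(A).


int(A) = {delta, foxtrot}, cl(A) = {delta, echo, foxtrot}, ∂A = {echo}.

Closed sets in (X, τ) are complements of opens:
  closed(X, τ) = {∅, {delta}, {echo}, {delta, echo}, {delta, echo, foxtrot}}.
int(A) = ⋃ {U ∈ τ : U ⊆ A}. Opens contained in A: ∅, {foxtrot}, {delta, foxtrot}.
Taking the union of these: int(A) = {delta, foxtrot}.
cl(A) = ⋂ {C closed : A ⊆ C}. Closed sets containing A: {delta, echo, foxtrot}.
Intersecting these: cl(A) = {delta, echo, foxtrot}.
∂A = cl(A) ∖ int(A) = {delta, echo, foxtrot} ∖ {delta, foxtrot} = {echo}.


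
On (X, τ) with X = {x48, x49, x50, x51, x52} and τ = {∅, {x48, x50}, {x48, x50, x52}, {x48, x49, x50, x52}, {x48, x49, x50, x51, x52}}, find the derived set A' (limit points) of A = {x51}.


A' = ∅

For each x ∈ X, list the open sets U ∈ τ with x ∈ U, then check whether U ∩ (A ∖ {x}) ≠ ∅ for every such U.
  x = x48: open {x48, x50} ∋ x has {x48, x50} ∩ (A ∖ {x48}) = ∅, so x is NOT a limit point.
  x = x49: open {x48, x49, x50, x52} ∋ x has {x48, x49, x50, x52} ∩ (A ∖ {x49}) = ∅, so x is NOT a limit point.
  x = x50: open {x48, x50} ∋ x has {x48, x50} ∩ (A ∖ {x50}) = ∅, so x is NOT a limit point.
  x = x51: open {x48, x49, x50, x51, x52} ∋ x has {x48, x49, x50, x51, x52} ∩ (A ∖ {x51}) = ∅, so x is NOT a limit point.
  x = x52: open {x48, x50, x52} ∋ x has {x48, x50, x52} ∩ (A ∖ {x52}) = ∅, so x is NOT a limit point.
Collecting: A' = ∅.


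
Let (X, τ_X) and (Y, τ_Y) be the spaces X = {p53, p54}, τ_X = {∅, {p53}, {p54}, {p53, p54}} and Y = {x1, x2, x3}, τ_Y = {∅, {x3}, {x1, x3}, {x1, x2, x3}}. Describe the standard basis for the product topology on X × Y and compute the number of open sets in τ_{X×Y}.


Basis B = {∅ × ∅, {p53} × {x3}, {p54} × {x3}, {p53} × {x1, x3}, {p53, p54} × {x3}, {p54} × {x1, x3}, {p53} × {x1, x2, x3}, {p54} × {x1, x2, x3}, {p53, p54} × {x1, x3}, {p53, p54} × {x1, x2, x3}}; |τ_{X×Y}| = 16.

Enumerate products U × V with U ∈ τ_X, V ∈ τ_Y (deduplicated):
  ∅ × ∅ = {} (∅)
  {p53} × {x3} = {(p53,x3)}
  {p54} × {x3} = {(p54,x3)}
  {p53} × {x1, x3} = {(p53,x1), (p53,x3)}
  {p53, p54} × {x3} = {(p53,x3), (p54,x3)}
  {p54} × {x1, x3} = {(p54,x1), (p54,x3)}
  {p53} × {x1, x2, x3} = {(p53,x1), (p53,x2), (p53,x3)}
  {p54} × {x1, x2, x3} = {(p54,x1), (p54,x2), (p54,x3)}
  {p53, p54} × {x1, x3} = {(p53,x1), (p53,x3), (p54,x1), (p54,x3)}
  {p53, p54} × {x1, x2, x3} = {(p53,x1), (p53,x2), (p53,x3), (p54,x1), (p54,x2), (p54,x3)}
These 10 distinct sets form the basis B.
Close under arbitrary unions to get τ_{X×Y}; counting gives |τ_{X×Y}| = 16.


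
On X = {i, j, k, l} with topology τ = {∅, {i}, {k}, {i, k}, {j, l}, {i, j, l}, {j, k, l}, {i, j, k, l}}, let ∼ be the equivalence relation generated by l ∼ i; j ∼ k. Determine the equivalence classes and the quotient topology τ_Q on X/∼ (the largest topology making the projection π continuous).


X/∼ = {[i=l], [j=k]}; |τ_Q| = 2.

Equivalence classes: [i=l], [j=k].
Quotient map π: X → X/∼ sends i ↦ [i=l], j ↦ [j=k], k ↦ [j=k], l ↦ [i=l].
For each subset V ⊆ X/∼, compute π^{-1}(V) ⊆ X and check whether π^{-1}(V) ∈ τ. V is open in τ_Q iff π^{-1}(V) ∈ τ.
  V = {}: π^{-1}(V) = ∅ ∈ τ ✓.
  V = {[i=l]}: π^{-1}(V) = {i, l} ∉ τ ✗.
  V = {[j=k]}: π^{-1}(V) = {j, k} ∉ τ ✗.
  V = {[i=l], [j=k]}: π^{-1}(V) = {i, j, k, l} ∈ τ ✓.
Open sets in the quotient: τ_Q = {{}, {[i=l], [j=k]}} (2 elements).


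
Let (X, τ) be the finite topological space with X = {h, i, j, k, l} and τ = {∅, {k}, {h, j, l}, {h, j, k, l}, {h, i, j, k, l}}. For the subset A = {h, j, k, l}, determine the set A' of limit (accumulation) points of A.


A' = {h, i, j, l}

For each x ∈ X, list the open sets U ∈ τ with x ∈ U, then check whether U ∩ (A ∖ {x}) ≠ ∅ for every such U.
  x = h: opens ∋ x are {h, j, l}, {h, j, k, l}, {h, i, j, k, l}; each meets A ∖ {h}, so x IS a limit point.
  x = i: opens ∋ x are {h, i, j, k, l}; each meets A ∖ {i}, so x IS a limit point.
  x = j: opens ∋ x are {h, j, l}, {h, j, k, l}, {h, i, j, k, l}; each meets A ∖ {j}, so x IS a limit point.
  x = k: open {k} ∋ x has {k} ∩ (A ∖ {k}) = ∅, so x is NOT a limit point.
  x = l: opens ∋ x are {h, j, l}, {h, j, k, l}, {h, i, j, k, l}; each meets A ∖ {l}, so x IS a limit point.
Collecting: A' = {h, i, j, l}.


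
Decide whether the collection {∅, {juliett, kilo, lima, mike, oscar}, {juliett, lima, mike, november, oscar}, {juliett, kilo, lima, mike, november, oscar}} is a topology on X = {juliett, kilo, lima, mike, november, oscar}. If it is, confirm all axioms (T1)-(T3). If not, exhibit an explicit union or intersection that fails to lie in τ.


τ is NOT a topology on X.

Axiom (T1): ∅ ∈ τ? Yes; X ∈ τ? Yes.
Axiom (T2/T3): check pairwise unions and intersections of members of τ.
Counterexample for (T3): {juliett, kilo, lima, mike, oscar} ∩ {juliett, lima, mike, november, oscar} = {juliett, lima, mike, oscar} ∉ τ. Therefore τ is NOT a topology.


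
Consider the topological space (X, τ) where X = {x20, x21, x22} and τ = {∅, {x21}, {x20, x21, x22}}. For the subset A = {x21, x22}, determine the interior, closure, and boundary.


int(A) = {x21}, cl(A) = {x20, x21, x22}, ∂A = {x20, x22}.

Closed sets in (X, τ) are complements of opens:
  closed(X, τ) = {∅, {x20, x22}, {x20, x21, x22}}.
int(A) = ⋃ {U ∈ τ : U ⊆ A}. Opens contained in A: ∅, {x21}.
Taking the union of these: int(A) = {x21}.
cl(A) = ⋂ {C closed : A ⊆ C}. Closed sets containing A: {x20, x21, x22}.
Intersecting these: cl(A) = {x20, x21, x22}.
∂A = cl(A) ∖ int(A) = {x20, x21, x22} ∖ {x21} = {x20, x22}.


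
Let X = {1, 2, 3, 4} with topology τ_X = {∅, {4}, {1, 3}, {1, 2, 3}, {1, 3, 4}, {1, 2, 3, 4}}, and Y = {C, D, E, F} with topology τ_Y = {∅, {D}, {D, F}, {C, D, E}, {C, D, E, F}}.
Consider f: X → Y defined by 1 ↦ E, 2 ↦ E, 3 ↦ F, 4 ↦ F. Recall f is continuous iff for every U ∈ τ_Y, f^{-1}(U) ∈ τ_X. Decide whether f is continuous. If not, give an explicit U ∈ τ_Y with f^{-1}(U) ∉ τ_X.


f is NOT continuous.

Compute f^{-1}(U) for each U ∈ τ_Y:
  U = ∅: f^{-1}(U) = ∅ ∈ τ_X ✓.
  U = {D}: f^{-1}(U) = ∅ ∈ τ_X ✓.
  U = {D, F}: f^{-1}(U) = {3, 4} ∉ τ_X ✗.
  U = {C, D, E}: f^{-1}(U) = {1, 2} ∉ τ_X ✗.
  U = {C, D, E, F}: f^{-1}(U) = {1, 2, 3, 4} ∈ τ_X ✓.
Found U = {D, F} with f^{-1}(U) = {3, 4} not in τ_X. Therefore f is NOT continuous.


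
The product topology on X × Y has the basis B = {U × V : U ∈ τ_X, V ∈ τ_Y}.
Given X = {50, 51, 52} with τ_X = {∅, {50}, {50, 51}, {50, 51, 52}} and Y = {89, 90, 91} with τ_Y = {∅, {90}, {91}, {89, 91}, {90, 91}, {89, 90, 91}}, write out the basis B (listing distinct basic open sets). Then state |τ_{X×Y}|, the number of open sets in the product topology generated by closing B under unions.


Basis B = {∅ × ∅, {50} × {90}, {50} × {91}, {50} × {89, 91}, {50} × {90, 91}, {50, 51} × {90}, {50, 51} × {91}, {50} × {89, 90, 91}, {50, 51, 52} × {90}, {50, 51, 52} × {91}, {50, 51} × {89, 91}, {50, 51} × {90, 91}, {50, 51} × {89, 90, 91}, {50, 51, 52} × {89, 91}, {50, 51, 52} × {90, 91}, {50, 51, 52} × {89, 90, 91}}; |τ_{X×Y}| = 40.

Enumerate products U × V with U ∈ τ_X, V ∈ τ_Y (deduplicated):
  ∅ × ∅ = {} (∅)
  {50} × {90} = {(50,90)}
  {50} × {91} = {(50,91)}
  {50} × {89, 91} = {(50,89), (50,91)}
  {50} × {90, 91} = {(50,90), (50,91)}
  {50, 51} × {90} = {(50,90), (51,90)}
  {50, 51} × {91} = {(50,91), (51,91)}
  {50} × {89, 90, 91} = {(50,89), (50,90), (50,91)}
  {50, 51, 52} × {90} = {(50,90), (51,90), (52,90)}
  {50, 51, 52} × {91} = {(50,91), (51,91), (52,91)}
  {50, 51} × {89, 91} = {(50,89), (50,91), (51,89), (51,91)}
  {50, 51} × {90, 91} = {(50,90), (50,91), (51,90), (51,91)}
  {50, 51} × {89, 90, 91} = {(50,89), (50,90), (50,91), (51,89), (51,90), (51,91)}
  {50, 51, 52} × {89, 91} = {(50,89), (50,91), (51,89), (51,91), (52,89), (52,91)}
  {50, 51, 52} × {90, 91} = {(50,90), (50,91), (51,90), (51,91), (52,90), (52,91)}
  {50, 51, 52} × {89, 90, 91} = {(50,89), (50,90), (50,91), (51,89), (51,90), (51,91), (52,89), (52,90), (52,91)}
These 16 distinct sets form the basis B.
Close under arbitrary unions to get τ_{X×Y}; counting gives |τ_{X×Y}| = 40.


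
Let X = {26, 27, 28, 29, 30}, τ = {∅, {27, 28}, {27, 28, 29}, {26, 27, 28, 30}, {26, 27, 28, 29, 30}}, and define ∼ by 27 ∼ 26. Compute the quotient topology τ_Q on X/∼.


X/∼ = {[26=27], [28], [29], [30]}; |τ_Q| = 3.

Equivalence classes: [26=27], [28], [29], [30].
Quotient map π: X → X/∼ sends 26 ↦ [26=27], 27 ↦ [26=27], 28 ↦ [28], 29 ↦ [29], 30 ↦ [30].
For each subset V ⊆ X/∼, compute π^{-1}(V) ⊆ X and check whether π^{-1}(V) ∈ τ. V is open in τ_Q iff π^{-1}(V) ∈ τ.
  V = {}: π^{-1}(V) = ∅ ∈ τ ✓.
  V = {[26=27]}: π^{-1}(V) = {26, 27} ∉ τ ✗.
  V = {[28]}: π^{-1}(V) = {28} ∉ τ ✗.
  V = {[26=27], [28]}: π^{-1}(V) = {26, 27, 28} ∉ τ ✗.
  V = {[29]}: π^{-1}(V) = {29} ∉ τ ✗.
  V = {[26=27], [29]}: π^{-1}(V) = {26, 27, 29} ∉ τ ✗.
  V = {[28], [29]}: π^{-1}(V) = {28, 29} ∉ τ ✗.
  V = {[26=27], [28], [29]}: π^{-1}(V) = {26, 27, 28, 29} ∉ τ ✗.
  V = {[30]}: π^{-1}(V) = {30} ∉ τ ✗.
  V = {[26=27], [30]}: π^{-1}(V) = {26, 27, 30} ∉ τ ✗.
  V = {[28], [30]}: π^{-1}(V) = {28, 30} ∉ τ ✗.
  V = {[26=27], [28], [30]}: π^{-1}(V) = {26, 27, 28, 30} ∈ τ ✓.
  V = {[29], [30]}: π^{-1}(V) = {29, 30} ∉ τ ✗.
  V = {[26=27], [29], [30]}: π^{-1}(V) = {26, 27, 29, 30} ∉ τ ✗.
  V = {[28], [29], [30]}: π^{-1}(V) = {28, 29, 30} ∉ τ ✗.
  V = {[26=27], [28], [29], [30]}: π^{-1}(V) = {26, 27, 28, 29, 30} ∈ τ ✓.
Open sets in the quotient: τ_Q = {{}, {[26=27], [28], [30]}, {[26=27], [28], [29], [30]}} (3 elements).


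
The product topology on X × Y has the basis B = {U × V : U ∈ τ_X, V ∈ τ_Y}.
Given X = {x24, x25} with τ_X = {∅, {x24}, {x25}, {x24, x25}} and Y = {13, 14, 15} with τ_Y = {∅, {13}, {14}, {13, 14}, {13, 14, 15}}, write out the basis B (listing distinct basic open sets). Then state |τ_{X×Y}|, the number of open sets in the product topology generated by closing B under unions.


Basis B = {∅ × ∅, {x24} × {13}, {x24} × {14}, {x25} × {13}, {x25} × {14}, {x24} × {13, 14}, {x24, x25} × {13}, {x24, x25} × {14}, {x25} × {13, 14}, {x24} × {13, 14, 15}, {x25} × {13, 14, 15}, {x24, x25} × {13, 14}, {x24, x25} × {13, 14, 15}}; |τ_{X×Y}| = 25.

Enumerate products U × V with U ∈ τ_X, V ∈ τ_Y (deduplicated):
  ∅ × ∅ = {} (∅)
  {x24} × {13} = {(x24,13)}
  {x24} × {14} = {(x24,14)}
  {x25} × {13} = {(x25,13)}
  {x25} × {14} = {(x25,14)}
  {x24} × {13, 14} = {(x24,13), (x24,14)}
  {x24, x25} × {13} = {(x24,13), (x25,13)}
  {x24, x25} × {14} = {(x24,14), (x25,14)}
  {x25} × {13, 14} = {(x25,13), (x25,14)}
  {x24} × {13, 14, 15} = {(x24,13), (x24,14), (x24,15)}
  {x25} × {13, 14, 15} = {(x25,13), (x25,14), (x25,15)}
  {x24, x25} × {13, 14} = {(x24,13), (x24,14), (x25,13), (x25,14)}
  {x24, x25} × {13, 14, 15} = {(x24,13), (x24,14), (x24,15), (x25,13), (x25,14), (x25,15)}
These 13 distinct sets form the basis B.
Close under arbitrary unions to get τ_{X×Y}; counting gives |τ_{X×Y}| = 25.


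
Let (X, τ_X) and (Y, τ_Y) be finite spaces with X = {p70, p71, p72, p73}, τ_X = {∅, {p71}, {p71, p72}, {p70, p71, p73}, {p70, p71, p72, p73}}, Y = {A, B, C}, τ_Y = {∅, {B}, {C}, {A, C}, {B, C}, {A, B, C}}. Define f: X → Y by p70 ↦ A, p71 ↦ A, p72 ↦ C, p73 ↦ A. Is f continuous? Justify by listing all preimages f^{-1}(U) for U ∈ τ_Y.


f is NOT continuous.

Compute f^{-1}(U) for each U ∈ τ_Y:
  U = ∅: f^{-1}(U) = ∅ ∈ τ_X ✓.
  U = {B}: f^{-1}(U) = ∅ ∈ τ_X ✓.
  U = {C}: f^{-1}(U) = {p72} ∉ τ_X ✗.
  U = {A, C}: f^{-1}(U) = {p70, p71, p72, p73} ∈ τ_X ✓.
  U = {B, C}: f^{-1}(U) = {p72} ∉ τ_X ✗.
  U = {A, B, C}: f^{-1}(U) = {p70, p71, p72, p73} ∈ τ_X ✓.
Found U = {C} with f^{-1}(U) = {p72} not in τ_X. Therefore f is NOT continuous.


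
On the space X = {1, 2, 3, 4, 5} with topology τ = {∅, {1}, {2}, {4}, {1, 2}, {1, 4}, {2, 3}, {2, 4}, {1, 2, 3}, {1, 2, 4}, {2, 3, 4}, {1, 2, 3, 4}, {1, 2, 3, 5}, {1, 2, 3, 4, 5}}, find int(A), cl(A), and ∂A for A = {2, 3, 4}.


int(A) = {2, 3, 4}, cl(A) = {2, 3, 4, 5}, ∂A = {5}.

Closed sets in (X, τ) are complements of opens:
  closed(X, τ) = {∅, {4}, {5}, {1, 5}, {3, 5}, {4, 5}, {1, 3, 5}, {1, 4, 5}, {2, 3, 5}, {3, 4, 5}, {1, 2, 3, 5}, {1, 3, 4, 5}, {2, 3, 4, 5}, {1, 2, 3, 4, 5}}.
int(A) = ⋃ {U ∈ τ : U ⊆ A}. Opens contained in A: ∅, {2}, {4}, {2, 3}, {2, 4}, {2, 3, 4}.
Taking the union of these: int(A) = {2, 3, 4}.
cl(A) = ⋂ {C closed : A ⊆ C}. Closed sets containing A: {2, 3, 4, 5}, {1, 2, 3, 4, 5}.
Intersecting these: cl(A) = {2, 3, 4, 5}.
∂A = cl(A) ∖ int(A) = {2, 3, 4, 5} ∖ {2, 3, 4} = {5}.


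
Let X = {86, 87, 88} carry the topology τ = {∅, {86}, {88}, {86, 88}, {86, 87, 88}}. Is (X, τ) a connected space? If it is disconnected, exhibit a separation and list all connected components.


(X, τ) is connected.

Find clopen sets (U ∈ τ with X ∖ U ∈ τ):
  U = ∅, X ∖ U = {86, 87, 88} — both open, so U is clopen.
  U = {86, 87, 88}, X ∖ U = ∅ — both open, so U is clopen.
Only trivial clopens (∅ and X) exist, so (X, τ) is connected.
Compute connected components by grouping points that agree on all clopens:
  component: {86, 87, 88}


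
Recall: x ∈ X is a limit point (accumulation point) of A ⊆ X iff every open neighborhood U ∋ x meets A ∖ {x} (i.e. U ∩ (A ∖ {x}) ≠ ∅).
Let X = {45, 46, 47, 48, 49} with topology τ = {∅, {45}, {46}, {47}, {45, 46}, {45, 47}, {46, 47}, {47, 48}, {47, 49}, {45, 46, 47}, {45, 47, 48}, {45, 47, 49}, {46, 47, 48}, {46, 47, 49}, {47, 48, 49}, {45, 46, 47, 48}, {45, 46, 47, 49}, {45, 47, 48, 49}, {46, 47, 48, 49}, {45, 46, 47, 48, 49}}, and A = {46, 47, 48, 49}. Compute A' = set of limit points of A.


A' = {48, 49}

For each x ∈ X, list the open sets U ∈ τ with x ∈ U, then check whether U ∩ (A ∖ {x}) ≠ ∅ for every such U.
  x = 45: open {45} ∋ x has {45} ∩ (A ∖ {45}) = ∅, so x is NOT a limit point.
  x = 46: open {46} ∋ x has {46} ∩ (A ∖ {46}) = ∅, so x is NOT a limit point.
  x = 47: open {47} ∋ x has {47} ∩ (A ∖ {47}) = ∅, so x is NOT a limit point.
  x = 48: opens ∋ x are {47, 48}, {45, 47, 48}, {46, 47, 48}, {47, 48, 49}, {45, 46, 47, 48}, {45, 47, 48, 49}, {46, 47, 48, 49}, {45, 46, 47, 48, 49}; each meets A ∖ {48}, so x IS a limit point.
  x = 49: opens ∋ x are {47, 49}, {45, 47, 49}, {46, 47, 49}, {47, 48, 49}, {45, 46, 47, 49}, {45, 47, 48, 49}, {46, 47, 48, 49}, {45, 46, 47, 48, 49}; each meets A ∖ {49}, so x IS a limit point.
Collecting: A' = {48, 49}.


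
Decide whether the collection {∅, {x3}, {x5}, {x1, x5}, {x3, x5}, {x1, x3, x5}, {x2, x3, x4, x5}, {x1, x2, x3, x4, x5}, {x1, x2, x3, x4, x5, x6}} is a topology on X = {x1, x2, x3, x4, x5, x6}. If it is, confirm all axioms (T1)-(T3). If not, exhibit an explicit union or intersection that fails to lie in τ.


τ IS a topology on X.

Axiom (T1): ∅ ∈ τ? Yes; X ∈ τ? Yes.
Axiom (T2/T3): check pairwise unions and intersections of members of τ.
All pairwise intersections and unions checked — each lies in τ. Therefore τ satisfies (T1), (T2), (T3): it IS a topology on X.


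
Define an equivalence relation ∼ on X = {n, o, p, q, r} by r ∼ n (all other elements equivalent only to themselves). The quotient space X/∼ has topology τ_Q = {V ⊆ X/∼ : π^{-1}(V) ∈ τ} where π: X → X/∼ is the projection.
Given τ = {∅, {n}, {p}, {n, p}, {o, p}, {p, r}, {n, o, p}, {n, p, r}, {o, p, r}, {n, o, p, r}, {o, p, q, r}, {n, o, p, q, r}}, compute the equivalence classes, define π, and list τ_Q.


X/∼ = {[n=r], [o], [p], [q]}; |τ_Q| = 6.

Equivalence classes: [n=r], [o], [p], [q].
Quotient map π: X → X/∼ sends n ↦ [n=r], o ↦ [o], p ↦ [p], q ↦ [q], r ↦ [n=r].
For each subset V ⊆ X/∼, compute π^{-1}(V) ⊆ X and check whether π^{-1}(V) ∈ τ. V is open in τ_Q iff π^{-1}(V) ∈ τ.
  V = {}: π^{-1}(V) = ∅ ∈ τ ✓.
  V = {[n=r]}: π^{-1}(V) = {n, r} ∉ τ ✗.
  V = {[o]}: π^{-1}(V) = {o} ∉ τ ✗.
  V = {[n=r], [o]}: π^{-1}(V) = {n, o, r} ∉ τ ✗.
  V = {[p]}: π^{-1}(V) = {p} ∈ τ ✓.
  V = {[n=r], [p]}: π^{-1}(V) = {n, p, r} ∈ τ ✓.
  V = {[o], [p]}: π^{-1}(V) = {o, p} ∈ τ ✓.
  V = {[n=r], [o], [p]}: π^{-1}(V) = {n, o, p, r} ∈ τ ✓.
  V = {[q]}: π^{-1}(V) = {q} ∉ τ ✗.
  V = {[n=r], [q]}: π^{-1}(V) = {n, q, r} ∉ τ ✗.
  V = {[o], [q]}: π^{-1}(V) = {o, q} ∉ τ ✗.
  V = {[n=r], [o], [q]}: π^{-1}(V) = {n, o, q, r} ∉ τ ✗.
  V = {[p], [q]}: π^{-1}(V) = {p, q} ∉ τ ✗.
  V = {[n=r], [p], [q]}: π^{-1}(V) = {n, p, q, r} ∉ τ ✗.
  V = {[o], [p], [q]}: π^{-1}(V) = {o, p, q} ∉ τ ✗.
  V = {[n=r], [o], [p], [q]}: π^{-1}(V) = {n, o, p, q, r} ∈ τ ✓.
Open sets in the quotient: τ_Q = {{}, {[p]}, {[n=r], [p]}, {[o], [p]}, {[n=r], [o], [p]}, {[n=r], [o], [p], [q]}} (6 elements).


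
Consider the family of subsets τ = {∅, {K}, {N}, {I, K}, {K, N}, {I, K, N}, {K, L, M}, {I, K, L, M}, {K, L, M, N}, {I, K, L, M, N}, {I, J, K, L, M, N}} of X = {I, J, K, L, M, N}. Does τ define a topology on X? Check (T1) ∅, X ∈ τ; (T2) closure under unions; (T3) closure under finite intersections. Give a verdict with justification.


τ IS a topology on X.

Axiom (T1): ∅ ∈ τ? Yes; X ∈ τ? Yes.
Axiom (T2/T3): check pairwise unions and intersections of members of τ.
All pairwise intersections and unions checked — each lies in τ. Therefore τ satisfies (T1), (T2), (T3): it IS a topology on X.


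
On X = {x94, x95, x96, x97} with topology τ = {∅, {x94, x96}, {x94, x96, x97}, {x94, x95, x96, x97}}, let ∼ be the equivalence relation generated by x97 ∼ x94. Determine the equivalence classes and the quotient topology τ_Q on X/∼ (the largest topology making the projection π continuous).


X/∼ = {[x94=x97], [x95], [x96]}; |τ_Q| = 3.

Equivalence classes: [x94=x97], [x95], [x96].
Quotient map π: X → X/∼ sends x94 ↦ [x94=x97], x95 ↦ [x95], x96 ↦ [x96], x97 ↦ [x94=x97].
For each subset V ⊆ X/∼, compute π^{-1}(V) ⊆ X and check whether π^{-1}(V) ∈ τ. V is open in τ_Q iff π^{-1}(V) ∈ τ.
  V = {}: π^{-1}(V) = ∅ ∈ τ ✓.
  V = {[x94=x97]}: π^{-1}(V) = {x94, x97} ∉ τ ✗.
  V = {[x95]}: π^{-1}(V) = {x95} ∉ τ ✗.
  V = {[x94=x97], [x95]}: π^{-1}(V) = {x94, x95, x97} ∉ τ ✗.
  V = {[x96]}: π^{-1}(V) = {x96} ∉ τ ✗.
  V = {[x94=x97], [x96]}: π^{-1}(V) = {x94, x96, x97} ∈ τ ✓.
  V = {[x95], [x96]}: π^{-1}(V) = {x95, x96} ∉ τ ✗.
  V = {[x94=x97], [x95], [x96]}: π^{-1}(V) = {x94, x95, x96, x97} ∈ τ ✓.
Open sets in the quotient: τ_Q = {{}, {[x94=x97], [x96]}, {[x94=x97], [x95], [x96]}} (3 elements).


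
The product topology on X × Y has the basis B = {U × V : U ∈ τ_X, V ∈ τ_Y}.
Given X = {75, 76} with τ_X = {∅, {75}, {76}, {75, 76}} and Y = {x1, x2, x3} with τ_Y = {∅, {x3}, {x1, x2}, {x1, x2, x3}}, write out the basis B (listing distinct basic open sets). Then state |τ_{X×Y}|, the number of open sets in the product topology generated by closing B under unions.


Basis B = {∅ × ∅, {75} × {x3}, {76} × {x3}, {75} × {x1, x2}, {75, 76} × {x3}, {76} × {x1, x2}, {75} × {x1, x2, x3}, {76} × {x1, x2, x3}, {75, 76} × {x1, x2}, {75, 76} × {x1, x2, x3}}; |τ_{X×Y}| = 16.

Enumerate products U × V with U ∈ τ_X, V ∈ τ_Y (deduplicated):
  ∅ × ∅ = {} (∅)
  {75} × {x3} = {(75,x3)}
  {76} × {x3} = {(76,x3)}
  {75} × {x1, x2} = {(75,x1), (75,x2)}
  {75, 76} × {x3} = {(75,x3), (76,x3)}
  {76} × {x1, x2} = {(76,x1), (76,x2)}
  {75} × {x1, x2, x3} = {(75,x1), (75,x2), (75,x3)}
  {76} × {x1, x2, x3} = {(76,x1), (76,x2), (76,x3)}
  {75, 76} × {x1, x2} = {(75,x1), (75,x2), (76,x1), (76,x2)}
  {75, 76} × {x1, x2, x3} = {(75,x1), (75,x2), (75,x3), (76,x1), (76,x2), (76,x3)}
These 10 distinct sets form the basis B.
Close under arbitrary unions to get τ_{X×Y}; counting gives |τ_{X×Y}| = 16.


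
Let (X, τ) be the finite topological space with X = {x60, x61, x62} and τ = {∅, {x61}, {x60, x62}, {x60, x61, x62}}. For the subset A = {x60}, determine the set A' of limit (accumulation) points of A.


A' = {x62}

For each x ∈ X, list the open sets U ∈ τ with x ∈ U, then check whether U ∩ (A ∖ {x}) ≠ ∅ for every such U.
  x = x60: open {x60, x62} ∋ x has {x60, x62} ∩ (A ∖ {x60}) = ∅, so x is NOT a limit point.
  x = x61: open {x61} ∋ x has {x61} ∩ (A ∖ {x61}) = ∅, so x is NOT a limit point.
  x = x62: opens ∋ x are {x60, x62}, {x60, x61, x62}; each meets A ∖ {x62}, so x IS a limit point.
Collecting: A' = {x62}.


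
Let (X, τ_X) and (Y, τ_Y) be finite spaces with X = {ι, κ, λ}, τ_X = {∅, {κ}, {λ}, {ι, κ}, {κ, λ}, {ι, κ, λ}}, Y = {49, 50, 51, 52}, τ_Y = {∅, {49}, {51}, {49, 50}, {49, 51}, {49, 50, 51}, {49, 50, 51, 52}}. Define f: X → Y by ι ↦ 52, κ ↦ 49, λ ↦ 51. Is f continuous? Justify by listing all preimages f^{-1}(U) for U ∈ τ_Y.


f IS continuous.

Compute f^{-1}(U) for each U ∈ τ_Y:
  U = ∅: f^{-1}(U) = ∅ ∈ τ_X ✓.
  U = {49}: f^{-1}(U) = {κ} ∈ τ_X ✓.
  U = {51}: f^{-1}(U) = {λ} ∈ τ_X ✓.
  U = {49, 50}: f^{-1}(U) = {κ} ∈ τ_X ✓.
  U = {49, 51}: f^{-1}(U) = {κ, λ} ∈ τ_X ✓.
  U = {49, 50, 51}: f^{-1}(U) = {κ, λ} ∈ τ_X ✓.
  U = {49, 50, 51, 52}: f^{-1}(U) = {ι, κ, λ} ∈ τ_X ✓.
Every preimage lies in τ_X, so f IS continuous.


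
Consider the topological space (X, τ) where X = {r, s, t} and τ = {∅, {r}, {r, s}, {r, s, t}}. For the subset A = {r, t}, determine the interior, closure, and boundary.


int(A) = {r}, cl(A) = {r, s, t}, ∂A = {s, t}.

Closed sets in (X, τ) are complements of opens:
  closed(X, τ) = {∅, {t}, {s, t}, {r, s, t}}.
int(A) = ⋃ {U ∈ τ : U ⊆ A}. Opens contained in A: ∅, {r}.
Taking the union of these: int(A) = {r}.
cl(A) = ⋂ {C closed : A ⊆ C}. Closed sets containing A: {r, s, t}.
Intersecting these: cl(A) = {r, s, t}.
∂A = cl(A) ∖ int(A) = {r, s, t} ∖ {r} = {s, t}.


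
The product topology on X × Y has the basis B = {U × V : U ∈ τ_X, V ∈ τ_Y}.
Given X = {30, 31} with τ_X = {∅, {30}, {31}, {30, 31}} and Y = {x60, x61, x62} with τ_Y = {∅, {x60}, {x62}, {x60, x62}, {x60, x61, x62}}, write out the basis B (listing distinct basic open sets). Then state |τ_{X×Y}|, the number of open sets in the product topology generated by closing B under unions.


Basis B = {∅ × ∅, {30} × {x60}, {30} × {x62}, {31} × {x60}, {31} × {x62}, {30} × {x60, x62}, {30, 31} × {x60}, {30, 31} × {x62}, {31} × {x60, x62}, {30} × {x60, x61, x62}, {31} × {x60, x61, x62}, {30, 31} × {x60, x62}, {30, 31} × {x60, x61, x62}}; |τ_{X×Y}| = 25.

Enumerate products U × V with U ∈ τ_X, V ∈ τ_Y (deduplicated):
  ∅ × ∅ = {} (∅)
  {30} × {x60} = {(30,x60)}
  {30} × {x62} = {(30,x62)}
  {31} × {x60} = {(31,x60)}
  {31} × {x62} = {(31,x62)}
  {30} × {x60, x62} = {(30,x60), (30,x62)}
  {30, 31} × {x60} = {(30,x60), (31,x60)}
  {30, 31} × {x62} = {(30,x62), (31,x62)}
  {31} × {x60, x62} = {(31,x60), (31,x62)}
  {30} × {x60, x61, x62} = {(30,x60), (30,x61), (30,x62)}
  {31} × {x60, x61, x62} = {(31,x60), (31,x61), (31,x62)}
  {30, 31} × {x60, x62} = {(30,x60), (30,x62), (31,x60), (31,x62)}
  {30, 31} × {x60, x61, x62} = {(30,x60), (30,x61), (30,x62), (31,x60), (31,x61), (31,x62)}
These 13 distinct sets form the basis B.
Close under arbitrary unions to get τ_{X×Y}; counting gives |τ_{X×Y}| = 25.


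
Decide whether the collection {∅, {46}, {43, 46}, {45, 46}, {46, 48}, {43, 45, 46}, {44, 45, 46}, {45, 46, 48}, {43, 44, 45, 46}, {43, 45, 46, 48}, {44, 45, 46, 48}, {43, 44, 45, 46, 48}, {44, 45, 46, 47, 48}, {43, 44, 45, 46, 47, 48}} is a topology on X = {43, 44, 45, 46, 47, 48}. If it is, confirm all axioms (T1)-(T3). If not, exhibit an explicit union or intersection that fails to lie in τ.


τ is NOT a topology on X.

Axiom (T1): ∅ ∈ τ? Yes; X ∈ τ? Yes.
Axiom (T2/T3): check pairwise unions and intersections of members of τ.
Counterexample for (T2): {43, 46} ∪ {46, 48} = {43, 46, 48} ∉ τ. Therefore τ is NOT a topology.


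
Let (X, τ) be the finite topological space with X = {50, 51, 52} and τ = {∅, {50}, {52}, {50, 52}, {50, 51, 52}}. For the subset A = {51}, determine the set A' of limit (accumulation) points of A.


A' = ∅

For each x ∈ X, list the open sets U ∈ τ with x ∈ U, then check whether U ∩ (A ∖ {x}) ≠ ∅ for every such U.
  x = 50: open {50} ∋ x has {50} ∩ (A ∖ {50}) = ∅, so x is NOT a limit point.
  x = 51: open {50, 51, 52} ∋ x has {50, 51, 52} ∩ (A ∖ {51}) = ∅, so x is NOT a limit point.
  x = 52: open {52} ∋ x has {52} ∩ (A ∖ {52}) = ∅, so x is NOT a limit point.
Collecting: A' = ∅.


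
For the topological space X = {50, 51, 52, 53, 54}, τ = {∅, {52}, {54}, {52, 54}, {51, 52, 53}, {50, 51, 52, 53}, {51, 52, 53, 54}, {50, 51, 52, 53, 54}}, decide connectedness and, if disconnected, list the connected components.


(X, τ) is disconnected; components = [{54}, {50, 51, 52, 53}].

Find clopen sets (U ∈ τ with X ∖ U ∈ τ):
  U = ∅, X ∖ U = {50, 51, 52, 53, 54} — both open, so U is clopen.
  U = {54}, X ∖ U = {50, 51, 52, 53} — both open, so U is clopen.
  U = {50, 51, 52, 53}, X ∖ U = {54} — both open, so U is clopen.
  U = {50, 51, 52, 53, 54}, X ∖ U = ∅ — both open, so U is clopen.
Nontrivial clopen(s) exist: e.g. {54}. So (X, τ) is disconnected.
Compute connected components by grouping points that agree on all clopens:
  component: {54}
  component: {50, 51, 52, 53}


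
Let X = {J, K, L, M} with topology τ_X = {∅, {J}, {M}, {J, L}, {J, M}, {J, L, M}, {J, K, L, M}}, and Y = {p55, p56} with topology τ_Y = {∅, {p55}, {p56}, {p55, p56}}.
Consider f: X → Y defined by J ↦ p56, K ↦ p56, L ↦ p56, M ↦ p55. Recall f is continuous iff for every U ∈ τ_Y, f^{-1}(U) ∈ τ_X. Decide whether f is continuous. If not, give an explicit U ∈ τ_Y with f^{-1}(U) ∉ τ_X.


f is NOT continuous.

Compute f^{-1}(U) for each U ∈ τ_Y:
  U = ∅: f^{-1}(U) = ∅ ∈ τ_X ✓.
  U = {p55}: f^{-1}(U) = {M} ∈ τ_X ✓.
  U = {p56}: f^{-1}(U) = {J, K, L} ∉ τ_X ✗.
  U = {p55, p56}: f^{-1}(U) = {J, K, L, M} ∈ τ_X ✓.
Found U = {p56} with f^{-1}(U) = {J, K, L} not in τ_X. Therefore f is NOT continuous.


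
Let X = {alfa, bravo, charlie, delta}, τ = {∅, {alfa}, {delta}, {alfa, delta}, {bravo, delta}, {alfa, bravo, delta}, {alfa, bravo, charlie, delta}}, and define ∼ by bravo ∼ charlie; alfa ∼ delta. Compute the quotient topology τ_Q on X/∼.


X/∼ = {[alfa=delta], [bravo=charlie]}; |τ_Q| = 3.

Equivalence classes: [alfa=delta], [bravo=charlie].
Quotient map π: X → X/∼ sends alfa ↦ [alfa=delta], bravo ↦ [bravo=charlie], charlie ↦ [bravo=charlie], delta ↦ [alfa=delta].
For each subset V ⊆ X/∼, compute π^{-1}(V) ⊆ X and check whether π^{-1}(V) ∈ τ. V is open in τ_Q iff π^{-1}(V) ∈ τ.
  V = {}: π^{-1}(V) = ∅ ∈ τ ✓.
  V = {[alfa=delta]}: π^{-1}(V) = {alfa, delta} ∈ τ ✓.
  V = {[bravo=charlie]}: π^{-1}(V) = {bravo, charlie} ∉ τ ✗.
  V = {[alfa=delta], [bravo=charlie]}: π^{-1}(V) = {alfa, bravo, charlie, delta} ∈ τ ✓.
Open sets in the quotient: τ_Q = {{}, {[alfa=delta]}, {[alfa=delta], [bravo=charlie]}} (3 elements).


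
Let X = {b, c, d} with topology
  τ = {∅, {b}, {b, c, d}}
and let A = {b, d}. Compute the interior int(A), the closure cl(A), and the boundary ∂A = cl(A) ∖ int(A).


int(A) = {b}, cl(A) = {b, c, d}, ∂A = {c, d}.

Closed sets in (X, τ) are complements of opens:
  closed(X, τ) = {∅, {c, d}, {b, c, d}}.
int(A) = ⋃ {U ∈ τ : U ⊆ A}. Opens contained in A: ∅, {b}.
Taking the union of these: int(A) = {b}.
cl(A) = ⋂ {C closed : A ⊆ C}. Closed sets containing A: {b, c, d}.
Intersecting these: cl(A) = {b, c, d}.
∂A = cl(A) ∖ int(A) = {b, c, d} ∖ {b} = {c, d}.


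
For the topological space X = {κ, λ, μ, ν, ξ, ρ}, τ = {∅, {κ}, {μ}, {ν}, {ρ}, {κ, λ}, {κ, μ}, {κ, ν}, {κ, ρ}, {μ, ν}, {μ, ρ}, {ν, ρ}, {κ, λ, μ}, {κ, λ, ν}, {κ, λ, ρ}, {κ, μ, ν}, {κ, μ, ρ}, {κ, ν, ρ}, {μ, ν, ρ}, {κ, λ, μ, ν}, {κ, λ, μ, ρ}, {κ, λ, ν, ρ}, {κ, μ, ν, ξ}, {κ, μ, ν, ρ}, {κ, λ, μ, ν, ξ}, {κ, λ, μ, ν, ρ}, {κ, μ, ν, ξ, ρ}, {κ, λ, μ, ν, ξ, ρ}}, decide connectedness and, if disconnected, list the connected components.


(X, τ) is disconnected; components = [{ρ}, {κ, λ, μ, ν, ξ}].

Find clopen sets (U ∈ τ with X ∖ U ∈ τ):
  U = ∅, X ∖ U = {κ, λ, μ, ν, ξ, ρ} — both open, so U is clopen.
  U = {ρ}, X ∖ U = {κ, λ, μ, ν, ξ} — both open, so U is clopen.
  U = {κ, λ, μ, ν, ξ}, X ∖ U = {ρ} — both open, so U is clopen.
  U = {κ, λ, μ, ν, ξ, ρ}, X ∖ U = ∅ — both open, so U is clopen.
Nontrivial clopen(s) exist: e.g. {κ, λ, μ, ν, ξ}. So (X, τ) is disconnected.
Compute connected components by grouping points that agree on all clopens:
  component: {ρ}
  component: {κ, λ, μ, ν, ξ}


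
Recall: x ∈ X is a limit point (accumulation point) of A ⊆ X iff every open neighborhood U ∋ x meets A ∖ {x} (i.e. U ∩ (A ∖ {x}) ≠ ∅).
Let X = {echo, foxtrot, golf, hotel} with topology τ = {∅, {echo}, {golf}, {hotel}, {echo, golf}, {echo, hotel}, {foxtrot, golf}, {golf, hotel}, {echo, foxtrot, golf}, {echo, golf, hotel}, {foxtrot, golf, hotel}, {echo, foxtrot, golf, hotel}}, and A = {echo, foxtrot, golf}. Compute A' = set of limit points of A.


A' = {foxtrot}

For each x ∈ X, list the open sets U ∈ τ with x ∈ U, then check whether U ∩ (A ∖ {x}) ≠ ∅ for every such U.
  x = echo: open {echo} ∋ x has {echo} ∩ (A ∖ {echo}) = ∅, so x is NOT a limit point.
  x = foxtrot: opens ∋ x are {foxtrot, golf}, {echo, foxtrot, golf}, {foxtrot, golf, hotel}, {echo, foxtrot, golf, hotel}; each meets A ∖ {foxtrot}, so x IS a limit point.
  x = golf: open {golf} ∋ x has {golf} ∩ (A ∖ {golf}) = ∅, so x is NOT a limit point.
  x = hotel: open {hotel} ∋ x has {hotel} ∩ (A ∖ {hotel}) = ∅, so x is NOT a limit point.
Collecting: A' = {foxtrot}.


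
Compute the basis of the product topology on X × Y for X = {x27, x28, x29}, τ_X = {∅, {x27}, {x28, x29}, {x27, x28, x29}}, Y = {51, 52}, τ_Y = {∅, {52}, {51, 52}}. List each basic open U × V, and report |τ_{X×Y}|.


Basis B = {∅ × ∅, {x27} × {52}, {x27} × {51, 52}, {x28, x29} × {52}, {x27, x28, x29} × {52}, {x28, x29} × {51, 52}, {x27, x28, x29} × {51, 52}}; |τ_{X×Y}| = 9.

Enumerate products U × V with U ∈ τ_X, V ∈ τ_Y (deduplicated):
  ∅ × ∅ = {} (∅)
  {x27} × {52} = {(x27,52)}
  {x27} × {51, 52} = {(x27,51), (x27,52)}
  {x28, x29} × {52} = {(x28,52), (x29,52)}
  {x27, x28, x29} × {52} = {(x27,52), (x28,52), (x29,52)}
  {x28, x29} × {51, 52} = {(x28,51), (x28,52), (x29,51), (x29,52)}
  {x27, x28, x29} × {51, 52} = {(x27,51), (x27,52), (x28,51), (x28,52), (x29,51), (x29,52)}
These 7 distinct sets form the basis B.
Close under arbitrary unions to get τ_{X×Y}; counting gives |τ_{X×Y}| = 9.
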